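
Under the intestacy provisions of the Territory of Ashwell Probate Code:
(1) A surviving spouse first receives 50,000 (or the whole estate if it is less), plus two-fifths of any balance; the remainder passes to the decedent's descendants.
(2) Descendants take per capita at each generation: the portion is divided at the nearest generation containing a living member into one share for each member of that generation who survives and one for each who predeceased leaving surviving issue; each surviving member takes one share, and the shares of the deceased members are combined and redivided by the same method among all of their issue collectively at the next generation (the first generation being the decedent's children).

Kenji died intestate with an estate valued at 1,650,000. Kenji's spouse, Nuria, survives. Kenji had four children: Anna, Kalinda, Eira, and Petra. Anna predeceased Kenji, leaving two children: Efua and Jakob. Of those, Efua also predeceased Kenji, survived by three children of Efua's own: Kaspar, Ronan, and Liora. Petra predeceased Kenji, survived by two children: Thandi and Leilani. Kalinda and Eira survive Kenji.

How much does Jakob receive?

Nuria first takes 50,000, leaving a balance of 1,600,000. Nuria then takes two-fifths of the balance (640,000), for a total of 690,000. The remaining 960,000 passes to the descendants.
The descendants' portion (960,000) is divided at the children's generation into 4 shares of 240,000. Kalinda and Eira each take 240,000. The 2 shares of the deceased (Anna and Petra) are combined into a pool of 480,000.
That pool (480,000) is divided at the grandchildren's generation into 4 shares of 120,000. Jakob, Thandi, and Leilani each take 120,000. The remaining share for the deceased Efua (120,000) is carried to the next generation.
That pool (120,000) is divided at the great-grandchildren's generation equally among Kaspar, Ronan, and Liora: 40,000 each.

Jakob receives 120,000.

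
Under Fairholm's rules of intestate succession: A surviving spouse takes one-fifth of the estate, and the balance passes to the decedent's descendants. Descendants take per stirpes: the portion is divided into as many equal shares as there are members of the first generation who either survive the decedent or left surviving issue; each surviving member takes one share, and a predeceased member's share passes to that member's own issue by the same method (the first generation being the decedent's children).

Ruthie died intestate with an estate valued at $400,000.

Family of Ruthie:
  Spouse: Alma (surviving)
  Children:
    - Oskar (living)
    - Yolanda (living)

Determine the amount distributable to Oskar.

Oskar receives $160,000.

Alma takes one-fifth of $400,000 = $80,000. The remaining $320,000 passes to the descendants.
The descendants' portion ($320,000) is divided into 2 shares of $160,000: Oskar and Yolanda each take $160,000.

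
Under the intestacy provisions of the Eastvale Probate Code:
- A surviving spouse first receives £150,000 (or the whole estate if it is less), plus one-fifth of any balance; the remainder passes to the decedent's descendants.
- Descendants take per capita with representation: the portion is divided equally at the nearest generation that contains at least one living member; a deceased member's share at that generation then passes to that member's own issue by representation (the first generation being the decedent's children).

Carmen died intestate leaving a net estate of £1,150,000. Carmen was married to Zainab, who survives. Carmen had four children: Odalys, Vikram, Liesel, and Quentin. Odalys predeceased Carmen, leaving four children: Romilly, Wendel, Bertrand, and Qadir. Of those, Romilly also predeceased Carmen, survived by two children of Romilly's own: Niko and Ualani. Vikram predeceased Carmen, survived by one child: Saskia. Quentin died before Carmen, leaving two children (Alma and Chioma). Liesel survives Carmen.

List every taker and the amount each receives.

Zainab first takes £150,000, leaving a balance of £1,000,000. Zainab then takes one-fifth of the balance (£200,000), for a total of £350,000. The remaining £800,000 passes to the descendants.
The descendants' portion (£800,000) is divided into 4 shares of £200,000: Liesel takes £200,000; Odalys's £200,000 share passes to Odalys's issue; Vikram's £200,000 share passes to Vikram's issue; Quentin's £200,000 share passes to Quentin's issue.
Odalys's share (£200,000) is divided into 4 shares of £50,000: Wendel, Bertrand, and Qadir each take £50,000; Romilly's £50,000 share passes to Romilly's issue.
Romilly's share (£50,000) is divided into 2 shares of £25,000: Niko and Ualani each take £25,000.
Vikram's share (£200,000) passes entirely to Saskia.
Quentin's share (£200,000) is divided into 2 shares of £100,000: Alma and Chioma each take £100,000.

Zainab: £350,000; Niko: £25,000; Ualani: £25,000; Wendel: £50,000; Bertrand: £50,000; Qadir: £50,000; Saskia: £200,000; Liesel: £200,000; Alma: £100,000; Chioma: £100,000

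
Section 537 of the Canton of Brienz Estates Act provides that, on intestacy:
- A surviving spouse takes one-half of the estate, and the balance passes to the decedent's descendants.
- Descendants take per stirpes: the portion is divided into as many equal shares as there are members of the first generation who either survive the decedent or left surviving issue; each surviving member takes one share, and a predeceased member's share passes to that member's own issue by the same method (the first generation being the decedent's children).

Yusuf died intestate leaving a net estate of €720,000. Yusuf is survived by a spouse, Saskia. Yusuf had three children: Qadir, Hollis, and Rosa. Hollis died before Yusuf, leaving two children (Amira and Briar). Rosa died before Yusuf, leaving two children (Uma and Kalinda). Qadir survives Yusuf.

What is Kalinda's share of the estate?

Kalinda receives €60,000.

Saskia takes one-half of €720,000 = €360,000. The remaining €360,000 passes to the descendants.
The descendants' portion (€360,000) is divided into 3 shares of €120,000: Qadir takes €120,000; Hollis's €120,000 share passes to Hollis's issue; Rosa's €120,000 share passes to Rosa's issue.
Hollis's share (€120,000) is divided into 2 shares of €60,000: Amira and Briar each take €60,000.
Rosa's share (€120,000) is divided into 2 shares of €60,000: Uma and Kalinda each take €60,000.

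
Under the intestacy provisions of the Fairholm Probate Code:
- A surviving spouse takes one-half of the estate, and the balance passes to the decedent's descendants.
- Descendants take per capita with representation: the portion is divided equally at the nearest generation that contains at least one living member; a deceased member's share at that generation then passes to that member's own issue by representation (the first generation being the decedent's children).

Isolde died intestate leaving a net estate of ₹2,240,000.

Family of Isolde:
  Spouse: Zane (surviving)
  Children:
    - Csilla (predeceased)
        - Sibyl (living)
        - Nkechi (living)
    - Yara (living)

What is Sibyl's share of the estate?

Zane takes one-half of ₹2,240,000 = ₹1,120,000. The remaining ₹1,120,000 passes to the descendants.
The descendants' portion (₹1,120,000) is divided into 2 shares of ₹560,000: Yara takes ₹560,000; Csilla's ₹560,000 share passes to Csilla's issue.
Csilla's share (₹560,000) is divided into 2 shares of ₹280,000: Sibyl and Nkechi each take ₹280,000.

Sibyl receives ₹280,000.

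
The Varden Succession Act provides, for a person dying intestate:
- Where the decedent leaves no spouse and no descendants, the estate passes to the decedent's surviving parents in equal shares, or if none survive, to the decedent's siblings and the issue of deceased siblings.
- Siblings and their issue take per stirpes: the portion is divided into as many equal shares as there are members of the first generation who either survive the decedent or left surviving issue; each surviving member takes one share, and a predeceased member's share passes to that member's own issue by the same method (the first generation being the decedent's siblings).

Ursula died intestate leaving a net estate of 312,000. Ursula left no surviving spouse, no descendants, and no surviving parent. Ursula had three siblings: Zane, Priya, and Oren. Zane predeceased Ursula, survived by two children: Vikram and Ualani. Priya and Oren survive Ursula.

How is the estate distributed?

Vikram: 52,000; Ualani: 52,000; Priya: 104,000; Oren: 104,000

The entire 312,000 passes to the siblings and their issue.
That amount (312,000) is divided into 3 shares of 104,000: Priya and Oren each take 104,000; Zane's 104,000 share passes to Zane's issue.
Zane's share (104,000) is divided into 2 shares of 52,000: Vikram and Ualani each take 52,000.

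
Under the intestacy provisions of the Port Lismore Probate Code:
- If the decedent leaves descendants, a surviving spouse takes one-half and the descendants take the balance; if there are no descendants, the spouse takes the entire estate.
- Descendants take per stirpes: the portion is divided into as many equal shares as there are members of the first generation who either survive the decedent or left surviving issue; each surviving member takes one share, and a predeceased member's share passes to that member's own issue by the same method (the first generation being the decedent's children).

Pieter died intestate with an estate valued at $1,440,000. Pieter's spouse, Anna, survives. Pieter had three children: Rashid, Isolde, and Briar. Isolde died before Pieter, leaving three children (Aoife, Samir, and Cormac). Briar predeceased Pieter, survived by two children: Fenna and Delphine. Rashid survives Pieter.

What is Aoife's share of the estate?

Aoife receives $80,000.

Anna takes one-half of $1,440,000 = $720,000. The remaining $720,000 passes to the descendants.
The descendants' portion ($720,000) is divided into 3 shares of $240,000: Rashid takes $240,000; Isolde's $240,000 share passes to Isolde's issue; Briar's $240,000 share passes to Briar's issue.
Isolde's share ($240,000) is divided into 3 shares of $80,000: Aoife, Samir, and Cormac each take $80,000.
Briar's share ($240,000) is divided into 2 shares of $120,000: Fenna and Delphine each take $120,000.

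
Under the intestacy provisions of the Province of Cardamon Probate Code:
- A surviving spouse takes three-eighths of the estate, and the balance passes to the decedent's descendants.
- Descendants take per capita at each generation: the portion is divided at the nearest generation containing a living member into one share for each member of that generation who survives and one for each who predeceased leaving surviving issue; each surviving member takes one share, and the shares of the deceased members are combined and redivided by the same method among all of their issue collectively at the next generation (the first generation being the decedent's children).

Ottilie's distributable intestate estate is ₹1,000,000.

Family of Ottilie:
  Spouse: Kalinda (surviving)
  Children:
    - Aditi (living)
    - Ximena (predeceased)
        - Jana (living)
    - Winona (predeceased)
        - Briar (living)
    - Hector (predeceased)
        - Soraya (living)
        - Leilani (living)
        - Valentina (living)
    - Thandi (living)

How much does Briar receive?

Briar receives ₹75,000.

Kalinda takes three-eighths of ₹1,000,000 = ₹375,000. The remaining ₹625,000 passes to the descendants.
The descendants' portion (₹625,000) is divided at the children's generation into 5 shares of ₹125,000. Aditi and Thandi each take ₹125,000. The 3 shares of the deceased (Ximena, Winona, and Hector) are combined into a pool of ₹375,000.
That pool (₹375,000) is divided at the grandchildren's generation equally among Jana, Briar, Soraya, Leilani, and Valentina: ₹75,000 each.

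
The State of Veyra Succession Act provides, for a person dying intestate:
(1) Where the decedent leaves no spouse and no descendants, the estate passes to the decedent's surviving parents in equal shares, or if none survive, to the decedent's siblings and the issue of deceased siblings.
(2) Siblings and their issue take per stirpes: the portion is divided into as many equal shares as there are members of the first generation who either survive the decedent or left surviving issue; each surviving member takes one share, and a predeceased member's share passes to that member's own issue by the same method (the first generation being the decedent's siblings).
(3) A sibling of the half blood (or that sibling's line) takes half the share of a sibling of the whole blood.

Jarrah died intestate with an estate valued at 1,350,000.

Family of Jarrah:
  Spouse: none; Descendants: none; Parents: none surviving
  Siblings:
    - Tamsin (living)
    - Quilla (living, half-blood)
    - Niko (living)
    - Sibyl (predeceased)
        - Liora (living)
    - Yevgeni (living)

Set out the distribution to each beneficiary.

The entire 1,350,000 passes to the siblings and their issue.
Counting each half-blood sibling's line as half a unit, there are 9/2 units in 1,350,000, so one unit is 300,000. Whole-blood lines (Tamsin, Niko, Sibyl, and Yevgeni) take 300,000 each; half-blood lines (Quilla) take 150,000 each.
Sibyl's share (300,000) passes entirely to Liora.

Tamsin: 300,000; Quilla: 150,000; Niko: 300,000; Liora: 300,000; Yevgeni: 300,000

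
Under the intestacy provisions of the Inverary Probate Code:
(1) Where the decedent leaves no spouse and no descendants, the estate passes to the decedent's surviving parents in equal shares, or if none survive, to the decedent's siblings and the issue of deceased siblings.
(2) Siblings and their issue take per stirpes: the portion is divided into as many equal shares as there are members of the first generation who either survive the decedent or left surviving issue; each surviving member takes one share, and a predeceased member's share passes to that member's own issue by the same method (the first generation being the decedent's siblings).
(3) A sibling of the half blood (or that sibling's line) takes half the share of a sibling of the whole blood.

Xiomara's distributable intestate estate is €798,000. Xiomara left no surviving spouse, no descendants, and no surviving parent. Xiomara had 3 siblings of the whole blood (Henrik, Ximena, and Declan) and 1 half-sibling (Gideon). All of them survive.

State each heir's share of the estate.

Henrik: €228,000; Gideon: €114,000; Ximena: €228,000; Declan: €228,000

The entire €798,000 passes to the siblings and their issue.
Counting each half-blood sibling's line as half a unit, there are 7/2 units in €798,000, so one unit is €228,000. Whole-blood lines (Henrik, Ximena, and Declan) take €228,000 each; half-blood lines (Gideon) take €114,000 each.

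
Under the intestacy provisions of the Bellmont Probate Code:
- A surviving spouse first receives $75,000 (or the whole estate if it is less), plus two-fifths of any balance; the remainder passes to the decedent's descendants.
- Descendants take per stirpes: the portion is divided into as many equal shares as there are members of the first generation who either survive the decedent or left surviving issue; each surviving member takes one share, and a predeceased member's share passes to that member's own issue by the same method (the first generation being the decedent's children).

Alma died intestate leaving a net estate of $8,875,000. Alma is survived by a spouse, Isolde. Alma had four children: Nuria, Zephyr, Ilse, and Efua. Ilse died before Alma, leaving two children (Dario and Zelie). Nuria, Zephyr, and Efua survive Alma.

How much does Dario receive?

Isolde first takes $75,000, leaving a balance of $8,800,000. Isolde then takes two-fifths of the balance ($3,520,000), for a total of $3,595,000. The remaining $5,280,000 passes to the descendants.
The descendants' portion ($5,280,000) is divided into 4 shares of $1,320,000: Nuria, Zephyr, and Efua each take $1,320,000; Ilse's $1,320,000 share passes to Ilse's issue.
Ilse's share ($1,320,000) is divided into 2 shares of $660,000: Dario and Zelie each take $660,000.

Dario receives $660,000.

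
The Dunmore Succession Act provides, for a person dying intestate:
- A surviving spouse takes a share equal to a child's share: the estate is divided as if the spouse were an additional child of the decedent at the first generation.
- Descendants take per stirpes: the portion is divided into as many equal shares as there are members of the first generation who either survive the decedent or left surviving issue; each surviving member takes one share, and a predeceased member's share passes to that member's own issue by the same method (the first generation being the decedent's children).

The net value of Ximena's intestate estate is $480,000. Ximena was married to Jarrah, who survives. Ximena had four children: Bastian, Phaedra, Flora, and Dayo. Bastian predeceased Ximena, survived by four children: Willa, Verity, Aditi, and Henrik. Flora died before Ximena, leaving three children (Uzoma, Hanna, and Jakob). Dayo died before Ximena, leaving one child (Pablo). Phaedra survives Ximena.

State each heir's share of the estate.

The spouse counts as an additional share at the children's level, so there are 5 primary shares of $96,000. Jarrah takes one such share ($96,000).
The children's combined portion ($384,000) is divided into 4 shares of $96,000: Phaedra takes $96,000; Bastian's $96,000 share passes to Bastian's issue; Flora's $96,000 share passes to Flora's issue; Dayo's $96,000 share passes to Dayo's issue.
Bastian's share ($96,000) is divided into 4 shares of $24,000: Willa, Verity, Aditi, and Henrik each take $24,000.
Flora's share ($96,000) is divided into 3 shares of $32,000: Uzoma, Hanna, and Jakob each take $32,000.
Dayo's share ($96,000) passes entirely to Pablo.

Jarrah: $96,000; Willa: $24,000; Verity: $24,000; Aditi: $24,000; Henrik: $24,000; Phaedra: $96,000; Uzoma: $32,000; Hanna: $32,000; Jakob: $32,000; Pablo: $96,000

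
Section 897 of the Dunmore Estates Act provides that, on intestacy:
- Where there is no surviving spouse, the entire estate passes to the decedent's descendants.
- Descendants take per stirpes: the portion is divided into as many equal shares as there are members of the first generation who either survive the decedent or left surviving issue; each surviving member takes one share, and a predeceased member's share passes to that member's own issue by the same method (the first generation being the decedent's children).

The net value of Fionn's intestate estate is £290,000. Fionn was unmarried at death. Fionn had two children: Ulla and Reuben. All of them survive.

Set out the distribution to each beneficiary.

The entire £290,000 passes to the descendants.
That amount (£290,000) is divided into 2 shares of £145,000: Ulla and Reuben each take £145,000.

Ulla: £145,000; Reuben: £145,000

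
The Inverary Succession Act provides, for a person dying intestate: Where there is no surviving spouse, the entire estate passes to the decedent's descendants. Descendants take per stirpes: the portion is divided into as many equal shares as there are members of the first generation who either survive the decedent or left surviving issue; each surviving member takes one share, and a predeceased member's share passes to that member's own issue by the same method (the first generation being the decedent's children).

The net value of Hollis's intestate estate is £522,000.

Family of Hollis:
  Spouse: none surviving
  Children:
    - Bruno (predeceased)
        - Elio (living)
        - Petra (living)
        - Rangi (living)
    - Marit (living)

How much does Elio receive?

The entire £522,000 passes to the descendants.
That amount (£522,000) is divided into 2 shares of £261,000: Marit takes £261,000; Bruno's £261,000 share passes to Bruno's issue.
Bruno's share (£261,000) is divided into 3 shares of £87,000: Elio, Petra, and Rangi each take £87,000.

Elio receives £87,000.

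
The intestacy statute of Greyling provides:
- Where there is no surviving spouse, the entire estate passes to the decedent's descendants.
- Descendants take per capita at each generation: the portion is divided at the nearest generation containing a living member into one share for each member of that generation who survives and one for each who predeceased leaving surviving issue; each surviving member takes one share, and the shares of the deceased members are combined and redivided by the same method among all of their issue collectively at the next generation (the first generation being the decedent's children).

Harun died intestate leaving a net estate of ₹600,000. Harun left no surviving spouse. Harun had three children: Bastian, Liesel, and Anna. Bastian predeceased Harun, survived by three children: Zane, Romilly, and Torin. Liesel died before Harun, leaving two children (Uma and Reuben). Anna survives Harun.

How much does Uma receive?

The entire ₹600,000 passes to the descendants.
That amount (₹600,000) is divided at the children's generation into 3 shares of ₹200,000. Anna takes ₹200,000. The 2 shares of the deceased (Bastian and Liesel) are combined into a pool of ₹400,000.
That pool (₹400,000) is divided at the grandchildren's generation equally among Zane, Romilly, Torin, Uma, and Reuben: ₹80,000 each.

Uma receives ₹80,000.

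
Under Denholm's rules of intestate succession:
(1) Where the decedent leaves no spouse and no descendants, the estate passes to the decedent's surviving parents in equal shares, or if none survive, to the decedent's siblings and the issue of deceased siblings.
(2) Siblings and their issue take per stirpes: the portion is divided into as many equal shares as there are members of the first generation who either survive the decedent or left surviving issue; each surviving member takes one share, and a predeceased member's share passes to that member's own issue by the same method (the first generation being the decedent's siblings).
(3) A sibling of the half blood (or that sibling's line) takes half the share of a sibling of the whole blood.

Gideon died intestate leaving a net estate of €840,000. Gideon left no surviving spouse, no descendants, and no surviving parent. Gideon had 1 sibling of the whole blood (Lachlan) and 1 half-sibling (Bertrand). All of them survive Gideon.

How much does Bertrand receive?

The entire €840,000 passes to the siblings and their issue.
Counting each half-blood sibling's line as half a unit, there are 3/2 units in €840,000, so one unit is €560,000. Whole-blood lines (Lachlan) take €560,000 each; half-blood lines (Bertrand) take €280,000 each.

Bertrand receives €280,000.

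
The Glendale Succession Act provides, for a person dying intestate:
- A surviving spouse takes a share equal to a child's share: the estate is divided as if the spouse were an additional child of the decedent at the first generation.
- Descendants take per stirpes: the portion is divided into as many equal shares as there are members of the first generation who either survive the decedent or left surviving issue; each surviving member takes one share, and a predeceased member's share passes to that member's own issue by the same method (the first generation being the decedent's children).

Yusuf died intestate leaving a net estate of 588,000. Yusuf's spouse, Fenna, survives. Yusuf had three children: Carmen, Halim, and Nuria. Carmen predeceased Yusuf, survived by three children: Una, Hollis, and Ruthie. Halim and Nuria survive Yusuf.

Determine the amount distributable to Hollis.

Hollis receives 49,000.

The spouse counts as an additional share at the children's level, so there are 4 primary shares of 147,000. Fenna takes one such share (147,000).
The children's combined portion (441,000) is divided into 3 shares of 147,000: Halim and Nuria each take 147,000; Carmen's 147,000 share passes to Carmen's issue.
Carmen's share (147,000) is divided into 3 shares of 49,000: Una, Hollis, and Ruthie each take 49,000.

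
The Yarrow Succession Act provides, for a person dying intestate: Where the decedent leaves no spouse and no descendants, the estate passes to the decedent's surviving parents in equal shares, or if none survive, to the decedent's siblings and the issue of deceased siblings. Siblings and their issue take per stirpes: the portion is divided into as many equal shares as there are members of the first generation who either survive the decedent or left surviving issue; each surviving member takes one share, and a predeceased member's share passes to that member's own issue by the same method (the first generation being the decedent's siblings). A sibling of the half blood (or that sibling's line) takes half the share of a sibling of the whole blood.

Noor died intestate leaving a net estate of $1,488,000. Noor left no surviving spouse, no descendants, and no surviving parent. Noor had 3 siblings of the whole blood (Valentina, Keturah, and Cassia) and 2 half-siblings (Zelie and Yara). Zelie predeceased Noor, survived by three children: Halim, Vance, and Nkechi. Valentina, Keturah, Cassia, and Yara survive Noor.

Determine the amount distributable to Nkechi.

Nkechi receives $62,000.

The entire $1,488,000 passes to the siblings and their issue.
Counting each half-blood sibling's line as half a unit, there are 4 units in $1,488,000, so one unit is $372,000. Whole-blood lines (Valentina, Keturah, and Cassia) take $372,000 each; half-blood lines (Zelie and Yara) take $186,000 each.
Zelie's share ($186,000) is divided into 3 shares of $62,000: Halim, Vance, and Nkechi each take $62,000.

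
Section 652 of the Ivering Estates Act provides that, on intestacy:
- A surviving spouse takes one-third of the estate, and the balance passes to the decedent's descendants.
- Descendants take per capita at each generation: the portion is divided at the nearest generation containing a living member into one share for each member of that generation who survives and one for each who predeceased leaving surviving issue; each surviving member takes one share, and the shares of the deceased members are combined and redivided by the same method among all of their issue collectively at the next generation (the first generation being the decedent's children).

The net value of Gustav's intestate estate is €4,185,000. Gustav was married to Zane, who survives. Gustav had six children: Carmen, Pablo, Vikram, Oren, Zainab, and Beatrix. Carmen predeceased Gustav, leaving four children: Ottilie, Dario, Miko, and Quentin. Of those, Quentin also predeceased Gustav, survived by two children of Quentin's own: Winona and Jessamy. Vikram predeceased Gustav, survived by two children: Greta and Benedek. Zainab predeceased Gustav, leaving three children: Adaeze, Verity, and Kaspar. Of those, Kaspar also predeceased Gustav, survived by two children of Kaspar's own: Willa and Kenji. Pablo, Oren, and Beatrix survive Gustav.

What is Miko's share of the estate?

Zane takes one-third of €4,185,000 = €1,395,000. The remaining €2,790,000 passes to the descendants.
The descendants' portion (€2,790,000) is divided at the children's generation into 6 shares of €465,000. Pablo, Oren, and Beatrix each take €465,000. The 3 shares of the deceased (Carmen, Vikram, and Zainab) are combined into a pool of €1,395,000.
That pool (€1,395,000) is divided at the grandchildren's generation into 9 shares of €155,000. Ottilie, Dario, Miko, Greta, Benedek, Adaeze, and Verity each take €155,000. The 2 shares of the deceased (Quentin and Kaspar) are combined into a pool of €310,000.
That pool (€310,000) is divided at the great-grandchildren's generation equally among Winona, Jessamy, Willa, and Kenji: €77,500 each.

Miko receives €155,000.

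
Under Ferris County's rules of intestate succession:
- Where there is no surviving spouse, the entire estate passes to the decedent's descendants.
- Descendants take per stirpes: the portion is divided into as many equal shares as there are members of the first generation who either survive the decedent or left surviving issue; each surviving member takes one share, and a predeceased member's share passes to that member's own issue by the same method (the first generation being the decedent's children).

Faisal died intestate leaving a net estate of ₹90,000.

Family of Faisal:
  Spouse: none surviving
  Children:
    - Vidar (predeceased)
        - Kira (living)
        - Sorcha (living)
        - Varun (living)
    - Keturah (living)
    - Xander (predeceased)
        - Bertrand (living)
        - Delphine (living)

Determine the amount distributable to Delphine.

The entire ₹90,000 passes to the descendants.
That amount (₹90,000) is divided into 3 shares of ₹30,000: Keturah takes ₹30,000; Vidar's ₹30,000 share passes to Vidar's issue; Xander's ₹30,000 share passes to Xander's issue.
Vidar's share (₹30,000) is divided into 3 shares of ₹10,000: Kira, Sorcha, and Varun each take ₹10,000.
Xander's share (₹30,000) is divided into 2 shares of ₹15,000: Bertrand and Delphine each take ₹15,000.

Delphine receives ₹15,000.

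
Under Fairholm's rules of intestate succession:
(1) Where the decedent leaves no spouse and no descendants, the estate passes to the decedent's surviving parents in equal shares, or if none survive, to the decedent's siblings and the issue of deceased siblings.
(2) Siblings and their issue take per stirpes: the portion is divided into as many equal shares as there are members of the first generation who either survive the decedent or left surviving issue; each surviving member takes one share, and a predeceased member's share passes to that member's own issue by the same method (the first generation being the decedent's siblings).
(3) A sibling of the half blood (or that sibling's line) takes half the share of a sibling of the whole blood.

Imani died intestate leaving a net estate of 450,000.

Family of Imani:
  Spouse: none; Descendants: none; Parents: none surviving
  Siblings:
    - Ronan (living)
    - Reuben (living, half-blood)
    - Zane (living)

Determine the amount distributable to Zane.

Zane receives 180,000.

The entire 450,000 passes to the siblings and their issue.
Counting each half-blood sibling's line as half a unit, there are 5/2 units in 450,000, so one unit is 180,000. Whole-blood lines (Ronan and Zane) take 180,000 each; half-blood lines (Reuben) take 90,000 each.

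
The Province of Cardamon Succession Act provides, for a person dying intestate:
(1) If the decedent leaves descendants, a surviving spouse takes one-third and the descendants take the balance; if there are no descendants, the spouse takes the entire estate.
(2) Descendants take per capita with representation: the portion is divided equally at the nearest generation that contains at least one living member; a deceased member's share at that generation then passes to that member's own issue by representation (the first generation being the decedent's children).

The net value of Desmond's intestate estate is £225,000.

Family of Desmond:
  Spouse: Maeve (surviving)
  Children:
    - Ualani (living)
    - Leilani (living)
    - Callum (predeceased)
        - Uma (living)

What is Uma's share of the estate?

Uma receives £50,000.

Maeve takes one-third of £225,000 = £75,000. The remaining £150,000 passes to the descendants.
The descendants' portion (£150,000) is divided into 3 shares of £50,000: Ualani and Leilani each take £50,000; Callum's £50,000 share passes to Callum's issue.
Callum's share (£50,000) passes entirely to Uma.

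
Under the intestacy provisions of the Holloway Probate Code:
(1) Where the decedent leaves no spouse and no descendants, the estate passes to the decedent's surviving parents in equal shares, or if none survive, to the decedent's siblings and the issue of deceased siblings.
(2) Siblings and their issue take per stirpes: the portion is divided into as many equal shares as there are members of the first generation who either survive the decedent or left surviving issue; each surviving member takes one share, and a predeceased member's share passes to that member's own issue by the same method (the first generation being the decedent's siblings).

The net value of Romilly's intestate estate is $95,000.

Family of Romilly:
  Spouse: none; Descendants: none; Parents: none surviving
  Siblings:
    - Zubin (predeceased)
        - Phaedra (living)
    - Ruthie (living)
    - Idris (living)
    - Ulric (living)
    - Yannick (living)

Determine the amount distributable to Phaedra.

Phaedra receives $19,000.

The entire $95,000 passes to the siblings and their issue.
That amount ($95,000) is divided into 5 shares of $19,000: Ruthie, Idris, Ulric, and Yannick each take $19,000; Zubin's $19,000 share passes to Zubin's issue.
Zubin's share ($19,000) passes entirely to Phaedra.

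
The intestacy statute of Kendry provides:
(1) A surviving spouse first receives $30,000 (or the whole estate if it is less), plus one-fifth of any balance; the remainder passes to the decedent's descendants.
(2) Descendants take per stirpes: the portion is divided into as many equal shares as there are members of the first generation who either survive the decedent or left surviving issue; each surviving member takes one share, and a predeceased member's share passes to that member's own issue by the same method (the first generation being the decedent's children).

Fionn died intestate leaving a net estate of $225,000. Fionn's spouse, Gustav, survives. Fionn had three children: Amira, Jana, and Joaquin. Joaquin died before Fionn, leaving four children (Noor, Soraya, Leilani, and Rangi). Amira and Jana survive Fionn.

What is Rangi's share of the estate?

Gustav first takes $30,000, leaving a balance of $195,000. Gustav then takes one-fifth of the balance ($39,000), for a total of $69,000. The remaining $156,000 passes to the descendants.
The descendants' portion ($156,000) is divided into 3 shares of $52,000: Amira and Jana each take $52,000; Joaquin's $52,000 share passes to Joaquin's issue.
Joaquin's share ($52,000) is divided into 4 shares of $13,000: Noor, Soraya, Leilani, and Rangi each take $13,000.

Rangi receives $13,000.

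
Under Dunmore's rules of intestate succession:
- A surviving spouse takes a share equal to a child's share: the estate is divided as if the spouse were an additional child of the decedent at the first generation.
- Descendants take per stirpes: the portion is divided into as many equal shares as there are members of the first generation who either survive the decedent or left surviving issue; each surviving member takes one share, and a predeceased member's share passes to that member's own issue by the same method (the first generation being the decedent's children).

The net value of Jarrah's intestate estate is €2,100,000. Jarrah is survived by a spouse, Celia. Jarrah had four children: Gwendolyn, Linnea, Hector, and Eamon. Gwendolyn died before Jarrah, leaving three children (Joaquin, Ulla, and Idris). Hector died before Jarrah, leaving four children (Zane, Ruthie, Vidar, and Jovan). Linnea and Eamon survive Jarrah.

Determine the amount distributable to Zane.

The spouse counts as an additional share at the children's level, so there are 5 primary shares of €420,000. Celia takes one such share (€420,000).
The children's combined portion (€1,680,000) is divided into 4 shares of €420,000: Linnea and Eamon each take €420,000; Gwendolyn's €420,000 share passes to Gwendolyn's issue; Hector's €420,000 share passes to Hector's issue.
Gwendolyn's share (€420,000) is divided into 3 shares of €140,000: Joaquin, Ulla, and Idris each take €140,000.
Hector's share (€420,000) is divided into 4 shares of €105,000: Zane, Ruthie, Vidar, and Jovan each take €105,000.

Zane receives €105,000.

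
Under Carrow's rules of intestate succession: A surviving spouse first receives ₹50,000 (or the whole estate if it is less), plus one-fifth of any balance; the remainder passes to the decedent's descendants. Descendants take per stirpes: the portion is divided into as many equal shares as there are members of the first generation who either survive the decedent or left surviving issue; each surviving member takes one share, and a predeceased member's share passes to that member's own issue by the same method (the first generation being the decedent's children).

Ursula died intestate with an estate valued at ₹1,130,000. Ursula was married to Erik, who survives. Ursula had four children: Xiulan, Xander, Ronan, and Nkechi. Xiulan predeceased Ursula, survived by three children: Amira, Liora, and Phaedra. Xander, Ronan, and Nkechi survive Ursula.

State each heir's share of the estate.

Erik first takes ₹50,000, leaving a balance of ₹1,080,000. Erik then takes one-fifth of the balance (₹216,000), for a total of ₹266,000. The remaining ₹864,000 passes to the descendants.
The descendants' portion (₹864,000) is divided into 4 shares of ₹216,000: Xander, Ronan, and Nkechi each take ₹216,000; Xiulan's ₹216,000 share passes to Xiulan's issue.
Xiulan's share (₹216,000) is divided into 3 shares of ₹72,000: Amira, Liora, and Phaedra each take ₹72,000.

Erik: ₹266,000; Amira: ₹72,000; Liora: ₹72,000; Phaedra: ₹72,000; Xander: ₹216,000; Ronan: ₹216,000; Nkechi: ₹216,000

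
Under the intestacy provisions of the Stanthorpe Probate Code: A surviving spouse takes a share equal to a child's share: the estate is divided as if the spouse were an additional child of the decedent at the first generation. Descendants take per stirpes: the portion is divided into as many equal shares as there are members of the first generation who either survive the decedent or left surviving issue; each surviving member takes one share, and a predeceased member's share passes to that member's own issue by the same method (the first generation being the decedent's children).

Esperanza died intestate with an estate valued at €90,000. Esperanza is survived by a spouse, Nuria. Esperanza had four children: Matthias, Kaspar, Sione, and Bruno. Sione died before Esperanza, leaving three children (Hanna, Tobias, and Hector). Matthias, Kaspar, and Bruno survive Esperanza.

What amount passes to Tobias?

The spouse counts as an additional share at the children's level, so there are 5 primary shares of €18,000. Nuria takes one such share (€18,000).
The children's combined portion (€72,000) is divided into 4 shares of €18,000: Matthias, Kaspar, and Bruno each take €18,000; Sione's €18,000 share passes to Sione's issue.
Sione's share (€18,000) is divided into 3 shares of €6,000: Hanna, Tobias, and Hector each take €6,000.

Tobias receives €6,000.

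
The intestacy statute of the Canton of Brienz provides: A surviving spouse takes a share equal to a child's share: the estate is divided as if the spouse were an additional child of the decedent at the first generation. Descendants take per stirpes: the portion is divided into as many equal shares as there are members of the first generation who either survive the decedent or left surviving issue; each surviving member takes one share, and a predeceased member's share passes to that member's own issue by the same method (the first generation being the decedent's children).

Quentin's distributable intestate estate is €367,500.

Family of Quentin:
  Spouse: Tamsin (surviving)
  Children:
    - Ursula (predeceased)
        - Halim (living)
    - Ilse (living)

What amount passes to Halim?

Halim receives €122,500.

The spouse counts as an additional share at the children's level, so there are 3 primary shares of €122,500. Tamsin takes one such share (€122,500).
The children's combined portion (€245,000) is divided into 2 shares of €122,500: Ilse takes €122,500; Ursula's €122,500 share passes to Ursula's issue.
Ursula's share (€122,500) passes entirely to Halim.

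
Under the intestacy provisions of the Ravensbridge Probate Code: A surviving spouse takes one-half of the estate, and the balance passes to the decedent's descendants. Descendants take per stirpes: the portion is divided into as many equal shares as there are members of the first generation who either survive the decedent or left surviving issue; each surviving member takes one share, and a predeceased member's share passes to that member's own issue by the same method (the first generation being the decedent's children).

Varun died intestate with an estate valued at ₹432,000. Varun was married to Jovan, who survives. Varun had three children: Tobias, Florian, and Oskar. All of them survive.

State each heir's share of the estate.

Jovan: ₹216,000; Tobias: ₹72,000; Florian: ₹72,000; Oskar: ₹72,000

Jovan takes one-half of ₹432,000 = ₹216,000. The remaining ₹216,000 passes to the descendants.
The descendants' portion (₹216,000) is divided into 3 shares of ₹72,000: Tobias, Florian, and Oskar each take ₹72,000.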